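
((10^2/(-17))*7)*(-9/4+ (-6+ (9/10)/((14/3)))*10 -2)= 43625/17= 2566.18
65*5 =325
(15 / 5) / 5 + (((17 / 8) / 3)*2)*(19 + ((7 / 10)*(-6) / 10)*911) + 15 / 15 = -308117 / 600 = -513.53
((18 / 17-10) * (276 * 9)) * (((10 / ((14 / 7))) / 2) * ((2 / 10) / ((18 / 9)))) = -5552.47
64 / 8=8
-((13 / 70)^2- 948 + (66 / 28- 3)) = 4648181 / 4900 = 948.61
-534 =-534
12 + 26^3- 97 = 17491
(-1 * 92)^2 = 8464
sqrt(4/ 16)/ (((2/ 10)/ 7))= 35/ 2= 17.50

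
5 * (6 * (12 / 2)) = 180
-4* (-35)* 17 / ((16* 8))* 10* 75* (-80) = -1115625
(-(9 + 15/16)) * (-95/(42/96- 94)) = -5035/499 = -10.09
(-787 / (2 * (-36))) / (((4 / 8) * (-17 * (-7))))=787 / 4284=0.18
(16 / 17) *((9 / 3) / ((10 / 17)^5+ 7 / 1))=1336336 / 3346333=0.40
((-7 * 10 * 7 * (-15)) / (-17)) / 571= -7350 / 9707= -0.76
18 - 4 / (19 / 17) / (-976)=83465 / 4636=18.00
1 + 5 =6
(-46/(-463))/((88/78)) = 897/10186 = 0.09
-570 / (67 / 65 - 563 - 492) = 6175 / 11418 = 0.54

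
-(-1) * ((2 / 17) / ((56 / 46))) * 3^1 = 69 / 238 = 0.29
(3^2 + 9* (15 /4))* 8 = 342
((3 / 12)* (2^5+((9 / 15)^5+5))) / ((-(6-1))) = -28967 / 15625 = -1.85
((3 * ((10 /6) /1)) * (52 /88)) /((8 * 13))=5 /176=0.03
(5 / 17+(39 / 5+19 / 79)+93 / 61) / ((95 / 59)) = 238270438 / 38913425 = 6.12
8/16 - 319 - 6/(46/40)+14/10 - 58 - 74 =-104493/230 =-454.32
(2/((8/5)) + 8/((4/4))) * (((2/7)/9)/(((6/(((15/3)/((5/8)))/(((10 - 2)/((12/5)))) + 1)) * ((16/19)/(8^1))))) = 11951/7560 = 1.58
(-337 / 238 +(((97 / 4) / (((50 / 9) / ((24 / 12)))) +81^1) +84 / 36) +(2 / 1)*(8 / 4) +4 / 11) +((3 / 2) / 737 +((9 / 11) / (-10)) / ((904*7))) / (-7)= 7909422271313 / 83247687600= 95.01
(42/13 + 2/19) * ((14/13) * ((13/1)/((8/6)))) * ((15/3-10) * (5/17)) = -216300/4199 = -51.51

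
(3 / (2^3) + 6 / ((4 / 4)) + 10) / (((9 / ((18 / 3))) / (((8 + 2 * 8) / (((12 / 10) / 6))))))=1310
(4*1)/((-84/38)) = -38/21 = -1.81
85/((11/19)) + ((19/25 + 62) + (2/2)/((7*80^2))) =103280139/492800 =209.58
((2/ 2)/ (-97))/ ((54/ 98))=-49/ 2619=-0.02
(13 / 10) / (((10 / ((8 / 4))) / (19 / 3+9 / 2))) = 169 / 60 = 2.82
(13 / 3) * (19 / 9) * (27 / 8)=247 / 8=30.88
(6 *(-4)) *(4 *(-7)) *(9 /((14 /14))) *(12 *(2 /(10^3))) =18144 /125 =145.15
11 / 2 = 5.50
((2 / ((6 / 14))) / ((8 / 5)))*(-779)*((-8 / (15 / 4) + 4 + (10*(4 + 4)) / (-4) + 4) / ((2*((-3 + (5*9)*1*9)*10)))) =289009 / 72360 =3.99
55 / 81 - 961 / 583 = -0.97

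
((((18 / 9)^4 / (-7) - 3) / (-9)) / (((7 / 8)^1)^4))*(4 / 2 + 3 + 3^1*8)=4395008 / 151263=29.06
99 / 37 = 2.68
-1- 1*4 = -5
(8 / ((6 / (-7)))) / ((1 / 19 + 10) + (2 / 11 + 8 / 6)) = -5852 / 7253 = -0.81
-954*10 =-9540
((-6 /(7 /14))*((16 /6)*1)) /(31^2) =-32 /961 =-0.03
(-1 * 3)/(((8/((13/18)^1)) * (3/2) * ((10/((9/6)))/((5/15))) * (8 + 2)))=-13/14400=-0.00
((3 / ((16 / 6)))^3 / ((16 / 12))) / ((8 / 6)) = 6561 / 8192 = 0.80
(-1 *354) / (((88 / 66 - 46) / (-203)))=-107793 / 67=-1608.85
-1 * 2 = -2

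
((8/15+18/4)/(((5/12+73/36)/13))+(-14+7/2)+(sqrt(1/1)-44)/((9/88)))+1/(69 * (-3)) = -6135469/15180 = -404.18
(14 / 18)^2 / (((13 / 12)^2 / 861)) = 443.80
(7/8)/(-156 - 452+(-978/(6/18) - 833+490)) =-1/4440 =-0.00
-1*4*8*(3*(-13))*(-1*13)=-16224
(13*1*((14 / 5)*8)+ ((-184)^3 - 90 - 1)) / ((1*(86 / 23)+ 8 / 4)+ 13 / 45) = -6447329433 / 6239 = -1033391.48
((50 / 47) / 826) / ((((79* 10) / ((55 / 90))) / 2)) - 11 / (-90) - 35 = -2406779458 / 69006105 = -34.88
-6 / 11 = -0.55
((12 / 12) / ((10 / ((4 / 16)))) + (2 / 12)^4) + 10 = 64967 / 6480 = 10.03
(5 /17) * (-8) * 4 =-160 /17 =-9.41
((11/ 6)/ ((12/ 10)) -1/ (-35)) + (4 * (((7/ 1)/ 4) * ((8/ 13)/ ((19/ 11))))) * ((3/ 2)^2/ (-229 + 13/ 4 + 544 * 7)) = 992497169/ 637067340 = 1.56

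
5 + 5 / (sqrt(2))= 5 * sqrt(2) / 2 + 5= 8.54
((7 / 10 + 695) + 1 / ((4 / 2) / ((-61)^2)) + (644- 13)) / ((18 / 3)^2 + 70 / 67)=533856 / 6205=86.04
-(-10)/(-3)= -10/3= -3.33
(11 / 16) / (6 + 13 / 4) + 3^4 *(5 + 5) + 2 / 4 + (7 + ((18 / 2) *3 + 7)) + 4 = 126625 / 148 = 855.57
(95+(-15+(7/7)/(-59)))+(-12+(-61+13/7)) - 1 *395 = -159484/413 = -386.16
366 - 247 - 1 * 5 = 114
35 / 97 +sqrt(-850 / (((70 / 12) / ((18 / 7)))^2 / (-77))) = 35 / 97 +108 * sqrt(2618) / 49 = 113.14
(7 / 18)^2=49 / 324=0.15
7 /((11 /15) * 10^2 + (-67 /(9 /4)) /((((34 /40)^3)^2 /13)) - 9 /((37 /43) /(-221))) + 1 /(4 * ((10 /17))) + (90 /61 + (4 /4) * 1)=77411418291326679 /26642487391782680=2.91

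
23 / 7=3.29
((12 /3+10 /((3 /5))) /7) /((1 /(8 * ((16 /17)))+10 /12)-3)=-7936 /5467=-1.45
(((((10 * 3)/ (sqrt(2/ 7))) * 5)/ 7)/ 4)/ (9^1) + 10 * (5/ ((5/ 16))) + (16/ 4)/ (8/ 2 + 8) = 25 * sqrt(14)/ 84 + 481/ 3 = 161.45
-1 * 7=-7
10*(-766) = -7660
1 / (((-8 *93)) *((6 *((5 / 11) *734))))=-11 / 16382880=-0.00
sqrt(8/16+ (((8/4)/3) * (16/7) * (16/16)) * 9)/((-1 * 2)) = -sqrt(2786)/28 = -1.89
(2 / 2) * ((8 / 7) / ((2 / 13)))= 52 / 7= 7.43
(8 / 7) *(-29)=-232 / 7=-33.14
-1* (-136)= 136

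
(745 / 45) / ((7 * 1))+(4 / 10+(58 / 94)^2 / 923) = 1776152912 / 642255705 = 2.77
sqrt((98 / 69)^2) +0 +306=21212 / 69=307.42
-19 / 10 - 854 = -8559 / 10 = -855.90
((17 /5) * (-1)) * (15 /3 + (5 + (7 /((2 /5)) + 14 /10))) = -4913 /50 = -98.26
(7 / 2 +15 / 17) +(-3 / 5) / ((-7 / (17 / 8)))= 21727 / 4760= 4.56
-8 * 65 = -520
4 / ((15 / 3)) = 4 / 5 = 0.80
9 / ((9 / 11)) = 11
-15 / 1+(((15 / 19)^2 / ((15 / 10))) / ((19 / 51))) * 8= -41685 / 6859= -6.08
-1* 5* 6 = -30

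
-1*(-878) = 878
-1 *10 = -10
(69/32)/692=69/22144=0.00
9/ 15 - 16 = -77/ 5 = -15.40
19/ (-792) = -19/ 792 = -0.02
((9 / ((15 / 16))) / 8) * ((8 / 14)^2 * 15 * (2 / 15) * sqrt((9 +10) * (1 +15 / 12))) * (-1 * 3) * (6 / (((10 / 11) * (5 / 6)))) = -171072 * sqrt(19) / 6125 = -121.74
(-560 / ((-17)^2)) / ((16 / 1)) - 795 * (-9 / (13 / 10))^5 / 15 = 842891.34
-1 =-1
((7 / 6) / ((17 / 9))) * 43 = 903 / 34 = 26.56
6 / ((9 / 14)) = 28 / 3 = 9.33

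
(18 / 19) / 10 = 9 / 95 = 0.09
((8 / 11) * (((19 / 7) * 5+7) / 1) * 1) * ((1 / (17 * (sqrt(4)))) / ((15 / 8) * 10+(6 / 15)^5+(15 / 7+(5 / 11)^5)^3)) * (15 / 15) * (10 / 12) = 111646451073472854000000 / 8789907882911667188027443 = 0.01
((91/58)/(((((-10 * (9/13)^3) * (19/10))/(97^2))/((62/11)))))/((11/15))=-291572537165/16201053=-17997.13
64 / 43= 1.49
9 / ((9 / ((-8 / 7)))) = -8 / 7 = -1.14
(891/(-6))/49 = -297/98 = -3.03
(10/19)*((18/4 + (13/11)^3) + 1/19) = 1568745/480491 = 3.26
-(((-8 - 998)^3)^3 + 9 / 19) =20050971857314398739629812215 / 19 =1055314308279705196822622000.00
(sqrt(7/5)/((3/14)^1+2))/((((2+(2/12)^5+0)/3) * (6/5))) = 0.67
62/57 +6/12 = 181/114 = 1.59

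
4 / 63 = 0.06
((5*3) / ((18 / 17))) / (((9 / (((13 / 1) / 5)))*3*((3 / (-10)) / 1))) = -1105 / 243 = -4.55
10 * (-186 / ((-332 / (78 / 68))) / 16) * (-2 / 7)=-18135 / 158032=-0.11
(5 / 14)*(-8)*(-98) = 280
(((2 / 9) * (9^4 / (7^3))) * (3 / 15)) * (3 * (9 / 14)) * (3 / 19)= 59049 / 228095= 0.26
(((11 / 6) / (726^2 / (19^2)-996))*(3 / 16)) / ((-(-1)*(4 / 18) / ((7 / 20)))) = 0.00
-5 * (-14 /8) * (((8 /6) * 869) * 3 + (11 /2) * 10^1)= 123585 /4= 30896.25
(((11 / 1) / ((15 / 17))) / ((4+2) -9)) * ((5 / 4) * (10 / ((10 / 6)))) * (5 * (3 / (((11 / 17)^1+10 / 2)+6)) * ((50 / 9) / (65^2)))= -1445 / 27378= -0.05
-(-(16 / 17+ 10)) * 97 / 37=18042 / 629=28.68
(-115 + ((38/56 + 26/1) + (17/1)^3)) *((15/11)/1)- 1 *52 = 182759/28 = 6527.11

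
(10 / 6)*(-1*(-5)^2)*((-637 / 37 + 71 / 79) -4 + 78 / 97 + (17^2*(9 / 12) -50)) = -20873076125 / 3402372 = -6134.86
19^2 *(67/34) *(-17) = -24187/2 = -12093.50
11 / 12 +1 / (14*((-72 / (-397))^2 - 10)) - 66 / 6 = -332875759 / 32989026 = -10.09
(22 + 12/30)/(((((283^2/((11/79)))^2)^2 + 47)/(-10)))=-102487/50078333844348286955194989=-0.00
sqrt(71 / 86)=sqrt(6106) / 86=0.91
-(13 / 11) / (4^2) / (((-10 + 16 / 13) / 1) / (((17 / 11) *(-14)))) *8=-20111 / 13794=-1.46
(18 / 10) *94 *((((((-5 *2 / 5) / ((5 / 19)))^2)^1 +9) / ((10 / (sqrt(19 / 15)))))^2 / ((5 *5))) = 7462517919 / 19531250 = 382.08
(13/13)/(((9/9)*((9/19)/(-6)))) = -38/3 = -12.67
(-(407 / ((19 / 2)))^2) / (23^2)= -3.47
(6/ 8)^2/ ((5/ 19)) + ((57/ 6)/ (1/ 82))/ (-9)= -60781/ 720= -84.42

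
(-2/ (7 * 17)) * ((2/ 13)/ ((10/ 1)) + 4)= -522/ 7735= -0.07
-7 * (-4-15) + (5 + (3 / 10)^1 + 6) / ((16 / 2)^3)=681073 / 5120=133.02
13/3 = 4.33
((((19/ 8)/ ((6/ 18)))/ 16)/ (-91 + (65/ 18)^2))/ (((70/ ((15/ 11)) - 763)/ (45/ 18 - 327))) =-8989299/ 3451389760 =-0.00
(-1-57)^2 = 3364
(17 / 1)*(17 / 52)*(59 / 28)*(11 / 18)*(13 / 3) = 187561 / 6048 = 31.01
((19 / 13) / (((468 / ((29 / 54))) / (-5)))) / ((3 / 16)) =-5510 / 123201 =-0.04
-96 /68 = -24 /17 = -1.41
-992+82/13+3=-12775/13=-982.69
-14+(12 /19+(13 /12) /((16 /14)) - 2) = -26303 /1824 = -14.42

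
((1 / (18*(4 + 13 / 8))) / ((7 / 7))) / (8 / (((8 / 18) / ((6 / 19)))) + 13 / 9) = 0.00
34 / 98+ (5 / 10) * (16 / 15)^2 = 10097 / 11025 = 0.92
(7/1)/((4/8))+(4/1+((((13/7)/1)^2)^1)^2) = 71779/2401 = 29.90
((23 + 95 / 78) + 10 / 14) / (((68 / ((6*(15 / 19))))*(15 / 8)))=27226 / 29393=0.93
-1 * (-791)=791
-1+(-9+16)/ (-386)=-393/ 386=-1.02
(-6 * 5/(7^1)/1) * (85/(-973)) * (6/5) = 0.45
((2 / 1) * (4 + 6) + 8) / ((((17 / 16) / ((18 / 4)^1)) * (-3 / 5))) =-3360 / 17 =-197.65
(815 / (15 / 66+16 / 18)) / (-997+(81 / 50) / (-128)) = -1032768000 / 1410174701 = -0.73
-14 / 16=-7 / 8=-0.88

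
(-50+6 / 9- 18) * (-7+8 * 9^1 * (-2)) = 30502 / 3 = 10167.33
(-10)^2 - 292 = -192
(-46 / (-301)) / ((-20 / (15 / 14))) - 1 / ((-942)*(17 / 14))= -0.01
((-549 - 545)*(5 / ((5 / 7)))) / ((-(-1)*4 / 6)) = -11487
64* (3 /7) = 192 /7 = 27.43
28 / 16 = 7 / 4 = 1.75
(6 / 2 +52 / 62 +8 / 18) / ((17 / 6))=1.51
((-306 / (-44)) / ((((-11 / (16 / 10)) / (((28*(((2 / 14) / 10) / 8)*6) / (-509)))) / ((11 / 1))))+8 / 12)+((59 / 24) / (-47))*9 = 31969979 / 157891800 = 0.20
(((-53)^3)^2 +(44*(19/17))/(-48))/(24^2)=4521529670107/117504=38479793.62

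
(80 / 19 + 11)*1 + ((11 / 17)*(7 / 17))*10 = 98151 / 5491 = 17.87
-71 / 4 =-17.75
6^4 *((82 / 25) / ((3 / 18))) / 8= 79704 / 25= 3188.16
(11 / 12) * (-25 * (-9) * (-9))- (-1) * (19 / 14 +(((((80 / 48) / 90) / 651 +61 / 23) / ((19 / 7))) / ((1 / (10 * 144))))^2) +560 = 823516580957657047 / 416226102012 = 1978531.81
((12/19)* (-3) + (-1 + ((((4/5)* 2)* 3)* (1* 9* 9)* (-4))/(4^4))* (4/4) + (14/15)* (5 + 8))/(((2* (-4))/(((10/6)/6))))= -7213/65664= -0.11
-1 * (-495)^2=-245025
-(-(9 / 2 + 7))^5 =6436343 / 32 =201135.72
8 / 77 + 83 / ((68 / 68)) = 6399 / 77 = 83.10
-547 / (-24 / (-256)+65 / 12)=-52512 / 529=-99.27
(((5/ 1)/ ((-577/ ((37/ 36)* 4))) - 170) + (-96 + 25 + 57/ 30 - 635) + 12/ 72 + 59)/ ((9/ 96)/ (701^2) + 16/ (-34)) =5656715405554336/ 3266360778825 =1731.81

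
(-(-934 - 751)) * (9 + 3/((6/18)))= 30330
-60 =-60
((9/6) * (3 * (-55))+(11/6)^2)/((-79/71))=624019/2844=219.42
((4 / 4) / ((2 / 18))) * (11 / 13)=99 / 13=7.62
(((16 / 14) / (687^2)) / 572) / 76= 1 / 17952756822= 0.00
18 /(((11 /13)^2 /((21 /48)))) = 10647 /968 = 11.00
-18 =-18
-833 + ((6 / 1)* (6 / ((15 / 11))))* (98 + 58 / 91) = 805817 / 455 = 1771.03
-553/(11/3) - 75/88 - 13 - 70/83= -1208913/7304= -165.51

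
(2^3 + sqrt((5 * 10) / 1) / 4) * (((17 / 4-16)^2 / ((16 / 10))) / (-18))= -11045 / 288-55225 * sqrt(2) / 9216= -46.83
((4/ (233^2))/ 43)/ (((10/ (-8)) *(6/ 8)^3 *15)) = -1024/ 4727214675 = -0.00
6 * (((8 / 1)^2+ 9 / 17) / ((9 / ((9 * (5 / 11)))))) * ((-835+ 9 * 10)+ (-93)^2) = 1391019.47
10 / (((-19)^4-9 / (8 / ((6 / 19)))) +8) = 760 / 9904977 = 0.00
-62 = -62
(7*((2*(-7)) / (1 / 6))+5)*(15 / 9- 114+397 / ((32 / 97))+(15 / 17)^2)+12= -17660093713 / 27744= -636537.40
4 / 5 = 0.80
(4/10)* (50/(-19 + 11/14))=-56/51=-1.10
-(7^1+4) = -11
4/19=0.21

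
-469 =-469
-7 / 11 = -0.64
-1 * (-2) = 2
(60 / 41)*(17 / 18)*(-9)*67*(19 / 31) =-649230 / 1271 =-510.80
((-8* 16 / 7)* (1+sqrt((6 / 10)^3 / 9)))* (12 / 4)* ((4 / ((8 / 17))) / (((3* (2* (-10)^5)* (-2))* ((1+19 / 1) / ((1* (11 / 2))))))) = -187 / 1750000-187* sqrt(15) / 43750000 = -0.00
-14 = -14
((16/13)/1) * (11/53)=176/689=0.26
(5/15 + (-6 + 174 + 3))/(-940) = -257/1410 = -0.18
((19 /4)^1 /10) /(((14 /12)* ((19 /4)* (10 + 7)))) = 3 /595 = 0.01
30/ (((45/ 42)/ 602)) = 16856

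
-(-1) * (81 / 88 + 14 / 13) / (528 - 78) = 0.00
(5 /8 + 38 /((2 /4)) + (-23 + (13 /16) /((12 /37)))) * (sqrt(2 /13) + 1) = 78.15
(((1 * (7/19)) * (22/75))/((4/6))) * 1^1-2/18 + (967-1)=4129868/4275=966.05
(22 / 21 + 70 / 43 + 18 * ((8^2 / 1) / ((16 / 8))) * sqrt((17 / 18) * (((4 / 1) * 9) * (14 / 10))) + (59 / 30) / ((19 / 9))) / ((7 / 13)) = 8045323 / 1200990 + 7488 * sqrt(1190) / 35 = 7386.95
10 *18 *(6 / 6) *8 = 1440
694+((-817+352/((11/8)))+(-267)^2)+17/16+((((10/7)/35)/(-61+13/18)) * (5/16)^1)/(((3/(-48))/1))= 12151063353/170128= 71423.07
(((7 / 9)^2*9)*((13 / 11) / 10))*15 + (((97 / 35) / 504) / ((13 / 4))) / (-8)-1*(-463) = 2384544733 / 5045040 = 472.65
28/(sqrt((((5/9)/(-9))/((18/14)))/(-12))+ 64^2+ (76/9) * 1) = 201071808/29474573753 -1512 * sqrt(105)/147372868765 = 0.01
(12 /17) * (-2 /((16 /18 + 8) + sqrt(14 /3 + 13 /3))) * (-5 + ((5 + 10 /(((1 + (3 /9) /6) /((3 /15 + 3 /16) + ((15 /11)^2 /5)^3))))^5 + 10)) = -76972188211308191712601032774886658680871788233 /10059843586319413198894526761174131108080768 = -7651.43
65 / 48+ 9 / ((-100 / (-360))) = 8101 / 240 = 33.75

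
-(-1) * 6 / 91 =6 / 91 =0.07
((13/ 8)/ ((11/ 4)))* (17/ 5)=221/ 110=2.01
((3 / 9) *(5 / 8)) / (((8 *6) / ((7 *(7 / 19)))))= 245 / 21888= 0.01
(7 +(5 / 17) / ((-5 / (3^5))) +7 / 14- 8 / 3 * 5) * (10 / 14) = -10265 / 714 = -14.38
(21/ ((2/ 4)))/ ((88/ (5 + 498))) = 10563/ 44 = 240.07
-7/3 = -2.33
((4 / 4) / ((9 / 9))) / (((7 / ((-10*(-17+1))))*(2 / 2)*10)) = 16 / 7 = 2.29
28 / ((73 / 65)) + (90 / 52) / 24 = 379655 / 15184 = 25.00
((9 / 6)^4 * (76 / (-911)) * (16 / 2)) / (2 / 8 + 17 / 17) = -12312 / 4555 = -2.70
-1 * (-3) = 3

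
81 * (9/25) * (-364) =-265356/25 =-10614.24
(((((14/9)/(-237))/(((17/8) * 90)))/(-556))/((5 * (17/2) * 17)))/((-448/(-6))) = 1/873984378600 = 0.00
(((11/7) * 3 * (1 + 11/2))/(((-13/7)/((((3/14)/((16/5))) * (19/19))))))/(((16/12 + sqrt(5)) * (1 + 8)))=165/3248 - 495 * sqrt(5)/12992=-0.03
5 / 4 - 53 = -207 / 4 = -51.75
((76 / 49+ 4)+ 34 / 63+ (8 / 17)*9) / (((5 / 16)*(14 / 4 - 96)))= -0.36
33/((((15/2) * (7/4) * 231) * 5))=0.00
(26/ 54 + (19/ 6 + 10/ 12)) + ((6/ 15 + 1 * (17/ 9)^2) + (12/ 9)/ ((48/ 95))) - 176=-267157/ 1620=-164.91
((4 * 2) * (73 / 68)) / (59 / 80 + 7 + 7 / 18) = 105120 / 99467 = 1.06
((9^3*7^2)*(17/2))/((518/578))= 25071039/74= 338797.82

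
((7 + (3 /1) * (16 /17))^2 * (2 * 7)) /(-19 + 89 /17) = -195223 /1989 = -98.15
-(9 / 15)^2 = -9 / 25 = -0.36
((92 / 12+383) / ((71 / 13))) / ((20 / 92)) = 350428 / 1065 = 329.04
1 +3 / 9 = 4 / 3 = 1.33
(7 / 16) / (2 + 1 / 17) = 17 / 80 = 0.21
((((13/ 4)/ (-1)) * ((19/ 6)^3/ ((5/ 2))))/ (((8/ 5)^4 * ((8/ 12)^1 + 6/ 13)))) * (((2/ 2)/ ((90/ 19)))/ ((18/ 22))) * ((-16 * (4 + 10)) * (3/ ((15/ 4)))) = 770848715/ 2985984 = 258.16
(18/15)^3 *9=1944/125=15.55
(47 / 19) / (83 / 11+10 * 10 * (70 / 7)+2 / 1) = 0.00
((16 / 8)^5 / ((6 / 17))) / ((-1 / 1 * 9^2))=-272 / 243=-1.12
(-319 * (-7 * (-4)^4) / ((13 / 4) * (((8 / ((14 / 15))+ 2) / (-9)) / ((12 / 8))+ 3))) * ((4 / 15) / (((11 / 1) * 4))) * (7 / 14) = 6547968 / 27235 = 240.42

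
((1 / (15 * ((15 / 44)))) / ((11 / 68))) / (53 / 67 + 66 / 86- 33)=-783632 / 20381175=-0.04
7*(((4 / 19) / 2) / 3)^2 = 28 / 3249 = 0.01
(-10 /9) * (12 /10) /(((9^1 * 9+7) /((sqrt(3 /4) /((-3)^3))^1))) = sqrt(3) /3564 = 0.00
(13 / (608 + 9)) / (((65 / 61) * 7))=61 / 21595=0.00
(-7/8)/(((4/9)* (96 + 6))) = -21/1088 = -0.02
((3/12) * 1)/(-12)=-1/48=-0.02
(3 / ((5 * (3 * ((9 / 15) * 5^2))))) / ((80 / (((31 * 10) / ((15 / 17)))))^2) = 277729 / 1080000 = 0.26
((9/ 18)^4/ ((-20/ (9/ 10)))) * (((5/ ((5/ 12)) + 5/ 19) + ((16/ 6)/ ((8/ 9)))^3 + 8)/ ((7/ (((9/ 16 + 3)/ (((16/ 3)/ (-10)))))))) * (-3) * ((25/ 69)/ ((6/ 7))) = -60615/ 376832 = -0.16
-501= -501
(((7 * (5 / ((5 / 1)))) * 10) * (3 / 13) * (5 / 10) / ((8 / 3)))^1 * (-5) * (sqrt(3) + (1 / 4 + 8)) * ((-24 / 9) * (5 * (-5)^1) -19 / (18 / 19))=-7046.22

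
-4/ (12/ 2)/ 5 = -2/ 15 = -0.13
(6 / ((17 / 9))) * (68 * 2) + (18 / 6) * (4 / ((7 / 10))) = 3144 / 7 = 449.14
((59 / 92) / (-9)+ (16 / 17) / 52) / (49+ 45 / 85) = -9727 / 9063288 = -0.00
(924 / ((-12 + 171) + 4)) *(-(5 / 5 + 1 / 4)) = -1155 / 163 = -7.09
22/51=0.43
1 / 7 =0.14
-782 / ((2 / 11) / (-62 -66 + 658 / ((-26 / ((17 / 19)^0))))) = 8571893 / 13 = 659376.38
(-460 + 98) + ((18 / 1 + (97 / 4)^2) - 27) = 3473 / 16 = 217.06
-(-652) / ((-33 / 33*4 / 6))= -978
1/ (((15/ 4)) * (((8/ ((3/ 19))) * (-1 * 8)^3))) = -1/ 97280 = -0.00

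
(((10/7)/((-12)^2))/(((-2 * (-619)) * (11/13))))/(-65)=-1/6863472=-0.00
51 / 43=1.19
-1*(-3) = 3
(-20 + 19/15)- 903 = -13826/15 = -921.73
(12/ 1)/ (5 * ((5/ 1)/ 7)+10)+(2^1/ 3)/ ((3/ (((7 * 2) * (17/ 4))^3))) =160093129/ 3420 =46810.86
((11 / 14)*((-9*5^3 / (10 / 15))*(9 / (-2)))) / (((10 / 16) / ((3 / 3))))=66825 / 7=9546.43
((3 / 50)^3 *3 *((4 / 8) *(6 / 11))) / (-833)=-243 / 1145375000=-0.00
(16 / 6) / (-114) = -4 / 171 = -0.02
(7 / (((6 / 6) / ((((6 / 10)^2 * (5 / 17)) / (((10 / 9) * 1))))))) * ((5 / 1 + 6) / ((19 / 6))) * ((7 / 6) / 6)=0.45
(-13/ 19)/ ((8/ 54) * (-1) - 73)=351/ 37525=0.01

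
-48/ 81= -16/ 27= -0.59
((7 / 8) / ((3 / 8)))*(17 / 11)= 119 / 33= 3.61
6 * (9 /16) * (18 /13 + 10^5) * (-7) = -122851701 /52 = -2362532.71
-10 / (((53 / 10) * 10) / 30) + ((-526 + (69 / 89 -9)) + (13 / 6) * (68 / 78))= -538.00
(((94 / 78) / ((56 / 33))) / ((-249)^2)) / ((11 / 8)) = 0.00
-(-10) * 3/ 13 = 30/ 13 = 2.31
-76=-76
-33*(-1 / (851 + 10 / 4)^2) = 44 / 971283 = 0.00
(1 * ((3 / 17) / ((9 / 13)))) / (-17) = -13 / 867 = -0.01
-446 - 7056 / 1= -7502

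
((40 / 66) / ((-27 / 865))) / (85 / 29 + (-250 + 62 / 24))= 2006800 / 25269057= 0.08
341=341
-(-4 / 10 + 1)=-3 / 5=-0.60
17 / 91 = 0.19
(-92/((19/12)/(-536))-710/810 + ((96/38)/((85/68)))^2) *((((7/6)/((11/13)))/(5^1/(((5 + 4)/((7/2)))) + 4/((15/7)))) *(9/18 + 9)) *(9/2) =481733.62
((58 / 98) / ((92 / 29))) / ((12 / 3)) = 841 / 18032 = 0.05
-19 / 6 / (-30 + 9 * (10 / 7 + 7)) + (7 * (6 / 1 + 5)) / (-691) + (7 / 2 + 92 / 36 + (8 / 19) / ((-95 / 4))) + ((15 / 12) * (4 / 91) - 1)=536916103834 / 109300697415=4.91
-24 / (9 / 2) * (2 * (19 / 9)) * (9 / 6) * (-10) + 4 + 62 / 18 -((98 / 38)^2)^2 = 353024138 / 1172889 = 300.99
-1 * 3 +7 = 4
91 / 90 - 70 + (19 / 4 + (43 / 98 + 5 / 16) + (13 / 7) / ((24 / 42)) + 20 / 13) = -26921779 / 458640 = -58.70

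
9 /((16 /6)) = 27 /8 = 3.38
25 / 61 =0.41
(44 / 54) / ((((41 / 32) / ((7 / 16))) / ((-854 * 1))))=-263032 / 1107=-237.61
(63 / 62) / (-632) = -63 / 39184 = -0.00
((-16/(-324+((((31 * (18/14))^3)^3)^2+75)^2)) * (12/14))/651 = -432935648303616893351677286792/85320427014810329796765345812842796142621553873897969906155372047941827230133530890044333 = -0.00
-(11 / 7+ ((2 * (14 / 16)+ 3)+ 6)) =-345 / 28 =-12.32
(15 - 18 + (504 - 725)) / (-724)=56 / 181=0.31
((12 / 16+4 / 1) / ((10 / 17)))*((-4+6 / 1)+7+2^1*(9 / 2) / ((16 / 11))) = 78489 / 640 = 122.64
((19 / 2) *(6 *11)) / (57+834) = 19 / 27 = 0.70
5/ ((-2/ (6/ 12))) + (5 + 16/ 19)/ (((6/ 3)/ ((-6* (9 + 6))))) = -20075/ 76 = -264.14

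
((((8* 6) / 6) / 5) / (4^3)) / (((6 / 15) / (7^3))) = 343 / 16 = 21.44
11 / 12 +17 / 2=113 / 12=9.42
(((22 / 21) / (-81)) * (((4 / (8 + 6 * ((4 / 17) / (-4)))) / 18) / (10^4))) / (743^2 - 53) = -187 / 2746414698300000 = -0.00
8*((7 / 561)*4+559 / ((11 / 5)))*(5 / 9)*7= 39920440 / 5049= 7906.60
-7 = -7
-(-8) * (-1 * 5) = -40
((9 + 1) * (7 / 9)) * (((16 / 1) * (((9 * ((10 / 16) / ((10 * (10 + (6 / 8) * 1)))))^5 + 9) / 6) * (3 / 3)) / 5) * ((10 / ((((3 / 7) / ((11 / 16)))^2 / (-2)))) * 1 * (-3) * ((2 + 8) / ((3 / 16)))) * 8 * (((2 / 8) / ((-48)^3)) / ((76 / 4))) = -0.29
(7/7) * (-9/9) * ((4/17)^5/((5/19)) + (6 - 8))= 14179114/7099285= 2.00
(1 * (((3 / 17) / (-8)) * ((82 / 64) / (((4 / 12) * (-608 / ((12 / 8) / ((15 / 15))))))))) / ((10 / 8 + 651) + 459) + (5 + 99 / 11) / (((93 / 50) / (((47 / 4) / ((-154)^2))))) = 246794793071 / 66176311111680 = 0.00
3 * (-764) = -2292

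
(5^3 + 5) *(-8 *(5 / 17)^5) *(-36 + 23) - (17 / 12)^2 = 5673661327 / 204459408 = 27.75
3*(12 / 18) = 2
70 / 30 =7 / 3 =2.33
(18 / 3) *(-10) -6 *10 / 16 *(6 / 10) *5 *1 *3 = -375 / 4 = -93.75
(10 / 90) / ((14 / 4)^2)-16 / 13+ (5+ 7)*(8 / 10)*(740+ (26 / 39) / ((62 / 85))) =1263886444 / 177723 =7111.55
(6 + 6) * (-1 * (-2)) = 24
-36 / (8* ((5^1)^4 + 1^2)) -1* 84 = -105177 / 1252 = -84.01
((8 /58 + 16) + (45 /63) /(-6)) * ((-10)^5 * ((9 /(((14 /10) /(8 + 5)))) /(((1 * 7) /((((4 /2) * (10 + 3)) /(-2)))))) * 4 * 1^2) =9892077000000 /9947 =994478435.71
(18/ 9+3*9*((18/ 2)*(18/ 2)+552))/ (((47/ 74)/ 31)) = 39211342/ 47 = 834283.87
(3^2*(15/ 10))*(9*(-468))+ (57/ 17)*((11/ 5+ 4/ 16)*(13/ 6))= -38654057/ 680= -56844.20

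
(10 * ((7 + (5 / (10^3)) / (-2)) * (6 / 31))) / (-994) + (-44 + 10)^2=1155.99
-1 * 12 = -12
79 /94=0.84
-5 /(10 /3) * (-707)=2121 /2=1060.50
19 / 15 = 1.27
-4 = -4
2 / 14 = 1 / 7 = 0.14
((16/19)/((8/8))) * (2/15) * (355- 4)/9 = 4.38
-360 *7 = -2520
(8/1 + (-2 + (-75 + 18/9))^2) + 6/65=366151/65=5633.09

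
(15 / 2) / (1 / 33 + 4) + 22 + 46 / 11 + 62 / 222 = 9198589 / 324786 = 28.32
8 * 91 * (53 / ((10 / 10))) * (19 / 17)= 733096 / 17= 43123.29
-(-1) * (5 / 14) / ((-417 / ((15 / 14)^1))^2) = 125 / 53016824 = 0.00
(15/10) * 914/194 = 7.07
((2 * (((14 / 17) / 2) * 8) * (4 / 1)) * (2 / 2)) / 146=224 / 1241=0.18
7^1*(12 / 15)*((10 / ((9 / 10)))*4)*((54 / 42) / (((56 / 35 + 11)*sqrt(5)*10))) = 32*sqrt(5) / 63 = 1.14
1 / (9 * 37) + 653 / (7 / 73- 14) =-46.96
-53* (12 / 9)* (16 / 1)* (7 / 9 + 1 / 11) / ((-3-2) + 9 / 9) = 72928 / 297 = 245.55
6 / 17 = 0.35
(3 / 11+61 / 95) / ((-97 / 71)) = -67876 / 101365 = -0.67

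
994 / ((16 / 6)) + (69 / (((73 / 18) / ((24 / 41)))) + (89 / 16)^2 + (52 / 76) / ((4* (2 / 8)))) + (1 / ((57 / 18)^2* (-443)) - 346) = 8373334808275 / 122534281984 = 68.33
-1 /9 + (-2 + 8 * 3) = 197 /9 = 21.89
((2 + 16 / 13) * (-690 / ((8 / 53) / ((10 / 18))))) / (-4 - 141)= 56.58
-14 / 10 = -7 / 5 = -1.40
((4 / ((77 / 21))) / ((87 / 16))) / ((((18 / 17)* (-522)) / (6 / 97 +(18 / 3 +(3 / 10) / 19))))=-0.00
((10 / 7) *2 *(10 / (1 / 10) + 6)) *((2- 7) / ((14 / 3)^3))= -35775 / 2401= -14.90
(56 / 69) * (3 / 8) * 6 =42 / 23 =1.83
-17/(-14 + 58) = -17/44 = -0.39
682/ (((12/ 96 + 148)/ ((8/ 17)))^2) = 2793472/ 405821025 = 0.01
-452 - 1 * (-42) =-410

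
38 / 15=2.53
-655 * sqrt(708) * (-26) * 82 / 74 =1396460 * sqrt(177) / 37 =502126.81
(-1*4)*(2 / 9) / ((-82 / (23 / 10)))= 0.02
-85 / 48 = -1.77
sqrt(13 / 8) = sqrt(26) / 4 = 1.27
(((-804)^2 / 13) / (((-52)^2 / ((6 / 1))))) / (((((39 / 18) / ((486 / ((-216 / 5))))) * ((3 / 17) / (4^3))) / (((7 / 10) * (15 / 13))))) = -62308038240 / 371293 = -167813.66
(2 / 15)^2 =4 / 225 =0.02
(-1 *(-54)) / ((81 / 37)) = 74 / 3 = 24.67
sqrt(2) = 1.41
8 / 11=0.73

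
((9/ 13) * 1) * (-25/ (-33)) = 75/ 143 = 0.52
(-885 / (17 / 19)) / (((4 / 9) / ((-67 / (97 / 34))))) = 10139445 / 194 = 52265.18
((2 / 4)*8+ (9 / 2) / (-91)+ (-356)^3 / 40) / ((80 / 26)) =-1026431269 / 2800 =-366582.60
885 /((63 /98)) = 4130 /3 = 1376.67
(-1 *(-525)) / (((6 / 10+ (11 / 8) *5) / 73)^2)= 4476360000 / 89401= 50070.58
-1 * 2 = -2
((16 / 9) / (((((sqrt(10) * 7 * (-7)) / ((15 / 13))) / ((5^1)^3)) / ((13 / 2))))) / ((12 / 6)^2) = -125 * sqrt(10) / 147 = -2.69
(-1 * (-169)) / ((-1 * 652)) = -169 / 652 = -0.26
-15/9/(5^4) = -1/375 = -0.00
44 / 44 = 1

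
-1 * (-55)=55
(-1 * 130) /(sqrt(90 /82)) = -26 * sqrt(205) /3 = -124.09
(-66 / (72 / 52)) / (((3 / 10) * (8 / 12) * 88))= -65 / 24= -2.71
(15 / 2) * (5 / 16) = 75 / 32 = 2.34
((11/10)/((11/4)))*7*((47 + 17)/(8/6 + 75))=2688/1145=2.35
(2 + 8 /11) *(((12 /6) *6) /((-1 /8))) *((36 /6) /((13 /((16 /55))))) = -55296 /1573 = -35.15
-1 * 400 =-400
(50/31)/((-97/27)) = -1350/3007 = -0.45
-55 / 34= -1.62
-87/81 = -29/27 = -1.07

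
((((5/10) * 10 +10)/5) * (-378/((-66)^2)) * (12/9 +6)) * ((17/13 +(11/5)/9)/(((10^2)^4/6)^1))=-1589/8937500000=-0.00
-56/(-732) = 14/183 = 0.08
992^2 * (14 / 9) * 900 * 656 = 903764377600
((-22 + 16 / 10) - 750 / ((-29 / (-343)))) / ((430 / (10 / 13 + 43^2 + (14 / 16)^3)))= -1984819997973 / 51875200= -38261.44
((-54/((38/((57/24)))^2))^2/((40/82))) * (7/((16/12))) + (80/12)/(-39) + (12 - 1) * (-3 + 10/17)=-68359973399/2607022080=-26.22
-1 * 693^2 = -480249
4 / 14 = 2 / 7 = 0.29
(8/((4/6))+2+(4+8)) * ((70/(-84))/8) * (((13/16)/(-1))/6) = 0.37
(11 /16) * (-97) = -1067 /16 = -66.69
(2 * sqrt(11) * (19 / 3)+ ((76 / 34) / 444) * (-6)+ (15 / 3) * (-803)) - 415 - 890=-3346299 / 629+ 38 * sqrt(11) / 3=-5278.02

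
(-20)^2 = 400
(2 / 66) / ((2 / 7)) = 7 / 66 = 0.11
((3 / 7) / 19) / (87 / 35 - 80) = -0.00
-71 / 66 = -1.08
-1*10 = -10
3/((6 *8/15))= 15/16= 0.94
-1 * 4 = -4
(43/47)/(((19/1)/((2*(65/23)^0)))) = 86/893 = 0.10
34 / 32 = 17 / 16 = 1.06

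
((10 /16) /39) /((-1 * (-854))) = 5 /266448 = 0.00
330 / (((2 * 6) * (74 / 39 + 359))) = 429 / 5630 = 0.08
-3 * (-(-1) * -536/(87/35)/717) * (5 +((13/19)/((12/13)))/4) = 11089505/2370402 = 4.68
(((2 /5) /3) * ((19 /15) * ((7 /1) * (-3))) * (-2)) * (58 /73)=30856 /5475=5.64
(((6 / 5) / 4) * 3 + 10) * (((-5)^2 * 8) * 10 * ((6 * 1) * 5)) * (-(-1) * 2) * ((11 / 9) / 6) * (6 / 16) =299750 / 3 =99916.67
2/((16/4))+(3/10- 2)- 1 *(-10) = 44/5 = 8.80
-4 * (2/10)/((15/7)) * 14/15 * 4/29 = -1568/32625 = -0.05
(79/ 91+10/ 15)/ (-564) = -0.00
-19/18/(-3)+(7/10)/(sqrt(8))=7 * sqrt(2)/40+19/54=0.60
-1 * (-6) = 6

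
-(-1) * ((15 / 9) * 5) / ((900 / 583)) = 583 / 108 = 5.40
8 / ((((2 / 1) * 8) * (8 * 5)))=1 / 80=0.01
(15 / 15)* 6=6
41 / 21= 1.95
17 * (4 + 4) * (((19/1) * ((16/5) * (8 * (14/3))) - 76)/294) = 2237744/2205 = 1014.85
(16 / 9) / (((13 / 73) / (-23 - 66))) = -888.48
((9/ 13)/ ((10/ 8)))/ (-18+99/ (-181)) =-724/ 24245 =-0.03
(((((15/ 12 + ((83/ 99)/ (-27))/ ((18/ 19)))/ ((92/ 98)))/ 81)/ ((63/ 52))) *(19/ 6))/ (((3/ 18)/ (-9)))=-202519499/ 89636382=-2.26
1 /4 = 0.25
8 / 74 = 4 / 37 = 0.11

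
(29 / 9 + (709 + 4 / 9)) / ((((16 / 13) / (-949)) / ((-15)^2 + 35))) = -857236445 / 6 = -142872740.83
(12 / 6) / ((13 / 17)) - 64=-798 / 13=-61.38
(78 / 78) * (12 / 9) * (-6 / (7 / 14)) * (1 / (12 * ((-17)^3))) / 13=4 / 191607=0.00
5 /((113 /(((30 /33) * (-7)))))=-350 /1243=-0.28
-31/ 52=-0.60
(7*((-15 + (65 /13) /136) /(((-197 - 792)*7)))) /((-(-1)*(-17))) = -2035 /2286568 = -0.00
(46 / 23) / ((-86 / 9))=-9 / 43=-0.21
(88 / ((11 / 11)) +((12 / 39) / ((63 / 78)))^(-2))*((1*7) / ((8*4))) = 42511 / 2048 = 20.76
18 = 18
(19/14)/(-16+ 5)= -19/154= -0.12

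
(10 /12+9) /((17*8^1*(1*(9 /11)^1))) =649 /7344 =0.09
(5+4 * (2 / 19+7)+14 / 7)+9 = 844 / 19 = 44.42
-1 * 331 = -331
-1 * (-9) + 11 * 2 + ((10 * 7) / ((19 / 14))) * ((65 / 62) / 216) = 1987897 / 63612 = 31.25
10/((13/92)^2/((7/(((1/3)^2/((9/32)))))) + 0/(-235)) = 1499715/169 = 8874.05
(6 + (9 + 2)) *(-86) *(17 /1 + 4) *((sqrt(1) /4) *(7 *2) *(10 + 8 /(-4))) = -859656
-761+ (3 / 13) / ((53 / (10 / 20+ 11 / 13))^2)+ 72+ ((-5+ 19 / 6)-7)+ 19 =-50271993433 / 74056476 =-678.83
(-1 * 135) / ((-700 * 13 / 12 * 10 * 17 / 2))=81 / 38675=0.00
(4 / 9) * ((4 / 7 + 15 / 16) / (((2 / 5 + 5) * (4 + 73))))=845 / 523908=0.00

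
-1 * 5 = -5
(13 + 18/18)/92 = 7/46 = 0.15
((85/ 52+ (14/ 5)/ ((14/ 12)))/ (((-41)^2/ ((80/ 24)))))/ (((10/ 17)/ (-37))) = -659821/ 1311180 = -0.50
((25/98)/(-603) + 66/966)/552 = 92287/750257424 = 0.00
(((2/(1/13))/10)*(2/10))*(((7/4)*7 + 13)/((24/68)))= 22321/600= 37.20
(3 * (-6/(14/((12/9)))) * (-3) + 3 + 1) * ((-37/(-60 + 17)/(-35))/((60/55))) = -6512/31605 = -0.21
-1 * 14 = -14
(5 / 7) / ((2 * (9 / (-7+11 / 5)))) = -4 / 21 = -0.19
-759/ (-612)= 253/ 204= 1.24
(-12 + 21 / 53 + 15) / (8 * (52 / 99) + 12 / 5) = 22275 / 43301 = 0.51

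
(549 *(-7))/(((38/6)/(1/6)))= -101.13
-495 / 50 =-9.90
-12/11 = -1.09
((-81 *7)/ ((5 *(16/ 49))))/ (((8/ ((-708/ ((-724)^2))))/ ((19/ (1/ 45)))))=840908061/ 16773632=50.13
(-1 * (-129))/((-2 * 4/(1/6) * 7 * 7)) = -43/784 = -0.05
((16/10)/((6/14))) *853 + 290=3474.53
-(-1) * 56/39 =56/39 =1.44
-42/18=-7/3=-2.33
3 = 3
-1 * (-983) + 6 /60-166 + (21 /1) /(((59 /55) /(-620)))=-6678911 /590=-11320.19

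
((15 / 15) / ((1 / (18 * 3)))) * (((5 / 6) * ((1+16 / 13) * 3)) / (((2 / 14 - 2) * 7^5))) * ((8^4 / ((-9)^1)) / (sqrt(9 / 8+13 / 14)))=712704 * sqrt(1610) / 9332687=3.06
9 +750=759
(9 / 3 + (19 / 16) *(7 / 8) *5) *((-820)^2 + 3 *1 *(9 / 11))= 7758851923 / 1408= 5510548.24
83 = 83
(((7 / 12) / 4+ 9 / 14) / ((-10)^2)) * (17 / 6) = 901 / 40320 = 0.02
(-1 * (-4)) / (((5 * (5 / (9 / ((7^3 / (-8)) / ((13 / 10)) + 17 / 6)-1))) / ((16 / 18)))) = -195424 / 1058175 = -0.18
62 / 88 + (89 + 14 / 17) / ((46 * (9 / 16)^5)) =35.38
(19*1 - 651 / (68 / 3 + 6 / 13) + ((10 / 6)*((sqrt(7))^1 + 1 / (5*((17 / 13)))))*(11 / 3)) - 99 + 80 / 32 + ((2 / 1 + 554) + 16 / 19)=55*sqrt(7) / 9 + 592767278 / 1311057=468.30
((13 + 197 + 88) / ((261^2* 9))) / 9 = 298 / 5517801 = 0.00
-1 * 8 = -8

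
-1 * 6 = -6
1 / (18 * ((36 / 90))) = 5 / 36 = 0.14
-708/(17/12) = -8496/17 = -499.76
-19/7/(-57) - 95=-1994/21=-94.95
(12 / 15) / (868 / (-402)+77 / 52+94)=41808 / 4876985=0.01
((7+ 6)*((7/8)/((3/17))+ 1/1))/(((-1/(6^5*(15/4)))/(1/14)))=-2258685/14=-161334.64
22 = 22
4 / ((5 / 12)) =48 / 5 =9.60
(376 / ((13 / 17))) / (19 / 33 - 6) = -210936 / 2327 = -90.65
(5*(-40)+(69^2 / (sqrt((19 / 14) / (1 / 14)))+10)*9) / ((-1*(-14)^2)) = 55 / 98-42849*sqrt(19) / 3724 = -49.59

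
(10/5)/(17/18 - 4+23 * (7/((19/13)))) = 684/36629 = 0.02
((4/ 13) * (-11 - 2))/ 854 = -2/ 427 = -0.00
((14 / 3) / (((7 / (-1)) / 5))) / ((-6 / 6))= 10 / 3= 3.33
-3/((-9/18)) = 6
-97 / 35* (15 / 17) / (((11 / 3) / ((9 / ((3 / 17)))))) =-2619 / 77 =-34.01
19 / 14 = 1.36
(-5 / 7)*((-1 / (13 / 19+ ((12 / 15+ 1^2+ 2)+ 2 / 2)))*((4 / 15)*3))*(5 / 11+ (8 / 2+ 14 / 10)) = 3496 / 5731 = 0.61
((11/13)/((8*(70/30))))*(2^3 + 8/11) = 36/91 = 0.40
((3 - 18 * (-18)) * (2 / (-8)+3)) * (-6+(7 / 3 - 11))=-13189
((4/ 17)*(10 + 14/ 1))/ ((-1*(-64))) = 3/ 34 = 0.09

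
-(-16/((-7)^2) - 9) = 457/49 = 9.33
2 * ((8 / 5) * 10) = 32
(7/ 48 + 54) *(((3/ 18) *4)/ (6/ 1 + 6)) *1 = 2599/ 864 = 3.01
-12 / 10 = -6 / 5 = -1.20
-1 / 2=-0.50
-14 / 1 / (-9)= 14 / 9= 1.56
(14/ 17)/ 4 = 7/ 34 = 0.21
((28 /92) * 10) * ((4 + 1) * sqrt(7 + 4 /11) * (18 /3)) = 18900 * sqrt(11) /253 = 247.76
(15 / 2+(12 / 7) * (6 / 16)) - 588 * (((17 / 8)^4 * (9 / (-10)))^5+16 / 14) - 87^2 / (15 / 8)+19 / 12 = 740842582349001522205192890385063 / 605283789918594662400000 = 1223959066.29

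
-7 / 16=-0.44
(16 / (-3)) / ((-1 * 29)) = 16 / 87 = 0.18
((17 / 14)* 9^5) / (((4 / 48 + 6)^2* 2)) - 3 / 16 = 578095899 / 596848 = 968.58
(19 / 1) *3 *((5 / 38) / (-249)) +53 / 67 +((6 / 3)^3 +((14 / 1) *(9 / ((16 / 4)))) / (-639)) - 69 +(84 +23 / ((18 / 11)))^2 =1222274997343 / 127925244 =9554.60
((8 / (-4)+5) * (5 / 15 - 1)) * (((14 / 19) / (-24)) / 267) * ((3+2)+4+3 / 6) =7 / 3204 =0.00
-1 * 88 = -88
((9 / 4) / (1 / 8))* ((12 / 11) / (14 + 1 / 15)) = 3240 / 2321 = 1.40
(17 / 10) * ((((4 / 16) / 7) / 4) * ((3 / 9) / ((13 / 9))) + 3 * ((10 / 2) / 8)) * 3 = 139383 / 14560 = 9.57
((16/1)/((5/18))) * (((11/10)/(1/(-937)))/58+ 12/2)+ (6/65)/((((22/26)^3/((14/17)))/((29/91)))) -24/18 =-33430148624/49213725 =-679.29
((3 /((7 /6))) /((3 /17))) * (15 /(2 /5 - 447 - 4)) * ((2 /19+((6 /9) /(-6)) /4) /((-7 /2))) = 22525 /2097543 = 0.01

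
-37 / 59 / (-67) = 37 / 3953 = 0.01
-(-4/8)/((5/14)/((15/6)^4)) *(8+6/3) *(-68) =-74375/2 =-37187.50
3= 3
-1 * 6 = -6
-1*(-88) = 88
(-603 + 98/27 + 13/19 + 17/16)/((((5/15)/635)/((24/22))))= -1241970.62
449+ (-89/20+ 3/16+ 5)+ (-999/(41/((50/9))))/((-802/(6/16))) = 591613989/1315280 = 449.80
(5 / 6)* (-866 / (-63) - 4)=1535 / 189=8.12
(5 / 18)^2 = 25 / 324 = 0.08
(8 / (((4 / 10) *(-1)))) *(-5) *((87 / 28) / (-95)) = -435 / 133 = -3.27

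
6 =6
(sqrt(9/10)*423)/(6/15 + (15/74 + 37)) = 46953*sqrt(10)/13913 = 10.67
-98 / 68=-49 / 34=-1.44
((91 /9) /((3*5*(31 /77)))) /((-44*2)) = -637 /33480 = -0.02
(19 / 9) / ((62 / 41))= 779 / 558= 1.40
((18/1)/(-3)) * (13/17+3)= -384/17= -22.59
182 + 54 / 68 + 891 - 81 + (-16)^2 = 1248.79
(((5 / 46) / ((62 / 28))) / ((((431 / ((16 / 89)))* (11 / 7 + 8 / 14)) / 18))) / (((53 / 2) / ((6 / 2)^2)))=84672 / 1449548251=0.00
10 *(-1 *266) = -2660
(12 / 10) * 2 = 12 / 5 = 2.40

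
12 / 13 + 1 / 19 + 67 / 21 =21610 / 5187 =4.17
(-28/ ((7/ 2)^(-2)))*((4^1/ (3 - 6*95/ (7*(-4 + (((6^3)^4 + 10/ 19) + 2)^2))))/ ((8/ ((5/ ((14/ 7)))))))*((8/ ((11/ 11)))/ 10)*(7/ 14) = -205352207835901789475659/ 3592166900919564809901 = -57.17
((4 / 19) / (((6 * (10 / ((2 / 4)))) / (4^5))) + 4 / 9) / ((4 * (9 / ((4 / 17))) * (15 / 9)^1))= 0.01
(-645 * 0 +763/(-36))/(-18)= 763/648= 1.18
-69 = -69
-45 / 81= -0.56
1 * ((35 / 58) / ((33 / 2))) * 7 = 245 / 957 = 0.26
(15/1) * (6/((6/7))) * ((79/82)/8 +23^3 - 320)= 816029655/656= 1243947.64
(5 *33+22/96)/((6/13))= 103103/288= 358.00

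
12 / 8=3 / 2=1.50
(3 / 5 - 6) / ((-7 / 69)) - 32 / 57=105071 / 1995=52.67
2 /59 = 0.03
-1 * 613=-613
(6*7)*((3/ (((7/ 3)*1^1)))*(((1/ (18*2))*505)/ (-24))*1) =-31.56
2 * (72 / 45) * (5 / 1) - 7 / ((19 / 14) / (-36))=3832 / 19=201.68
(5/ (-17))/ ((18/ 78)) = -65/ 51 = -1.27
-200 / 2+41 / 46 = -4559 / 46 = -99.11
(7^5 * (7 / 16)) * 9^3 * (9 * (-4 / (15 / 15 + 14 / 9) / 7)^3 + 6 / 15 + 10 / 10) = 6965188.71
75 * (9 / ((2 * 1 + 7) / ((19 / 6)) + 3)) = 4275 / 37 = 115.54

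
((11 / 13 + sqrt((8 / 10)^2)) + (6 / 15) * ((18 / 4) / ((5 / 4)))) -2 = 353 / 325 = 1.09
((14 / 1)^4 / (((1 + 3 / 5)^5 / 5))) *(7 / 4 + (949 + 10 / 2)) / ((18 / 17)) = 2438177984375 / 147456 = 16534952.69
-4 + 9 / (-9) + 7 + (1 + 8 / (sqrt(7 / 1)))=3 + 8*sqrt(7) / 7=6.02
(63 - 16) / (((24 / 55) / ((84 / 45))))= 3619 / 18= 201.06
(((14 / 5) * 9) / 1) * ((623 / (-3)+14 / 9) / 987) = -742 / 141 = -5.26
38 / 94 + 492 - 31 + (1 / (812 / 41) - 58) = 15397447 / 38164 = 403.45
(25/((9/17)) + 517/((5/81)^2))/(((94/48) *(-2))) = -34654.14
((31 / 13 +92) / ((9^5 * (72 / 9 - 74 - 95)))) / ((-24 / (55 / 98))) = 22495 / 96894212688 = 0.00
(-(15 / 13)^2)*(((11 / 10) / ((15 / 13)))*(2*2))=-66 / 13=-5.08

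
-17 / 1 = -17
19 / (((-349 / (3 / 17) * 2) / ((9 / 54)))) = -19 / 23732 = -0.00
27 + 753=780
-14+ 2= -12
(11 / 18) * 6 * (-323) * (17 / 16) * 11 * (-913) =606607243 / 48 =12637650.90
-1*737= -737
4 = 4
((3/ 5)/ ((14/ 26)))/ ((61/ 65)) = 507/ 427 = 1.19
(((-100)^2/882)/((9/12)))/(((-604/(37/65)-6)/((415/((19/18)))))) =-5.57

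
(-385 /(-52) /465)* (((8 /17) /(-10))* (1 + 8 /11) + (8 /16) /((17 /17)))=0.01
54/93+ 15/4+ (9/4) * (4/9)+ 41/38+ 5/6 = 51193/7068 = 7.24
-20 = -20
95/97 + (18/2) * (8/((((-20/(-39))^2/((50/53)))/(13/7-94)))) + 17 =-855805261/35987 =-23780.96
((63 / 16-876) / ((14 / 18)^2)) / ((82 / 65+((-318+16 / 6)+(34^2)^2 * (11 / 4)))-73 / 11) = -2424263985 / 6179506863824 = -0.00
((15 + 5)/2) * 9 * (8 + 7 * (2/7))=900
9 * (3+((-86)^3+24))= -5724261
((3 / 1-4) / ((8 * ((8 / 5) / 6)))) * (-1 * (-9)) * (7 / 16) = -945 / 512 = -1.85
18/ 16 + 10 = 89/ 8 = 11.12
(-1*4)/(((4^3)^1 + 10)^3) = -0.00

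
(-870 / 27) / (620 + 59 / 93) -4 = -701618 / 173157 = -4.05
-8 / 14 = -4 / 7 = -0.57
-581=-581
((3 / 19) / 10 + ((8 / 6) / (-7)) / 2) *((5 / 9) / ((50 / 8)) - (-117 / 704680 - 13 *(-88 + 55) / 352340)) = -7063711 / 1012202352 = -0.01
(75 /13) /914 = 75 /11882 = 0.01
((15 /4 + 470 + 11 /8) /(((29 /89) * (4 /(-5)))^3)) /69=-111649465375 /287204864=-388.75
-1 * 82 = -82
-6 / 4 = -3 / 2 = -1.50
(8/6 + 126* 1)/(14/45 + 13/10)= 2292/29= 79.03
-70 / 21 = -10 / 3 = -3.33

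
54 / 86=27 / 43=0.63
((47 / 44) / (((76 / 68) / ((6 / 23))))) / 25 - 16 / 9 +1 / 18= -1851926 / 1081575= -1.71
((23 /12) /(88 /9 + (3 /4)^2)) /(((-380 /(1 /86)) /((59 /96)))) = -1357 /389284160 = -0.00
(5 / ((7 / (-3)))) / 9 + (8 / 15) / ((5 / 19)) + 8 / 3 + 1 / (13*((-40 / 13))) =18607 / 4200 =4.43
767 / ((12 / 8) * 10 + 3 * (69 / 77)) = 59059 / 1362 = 43.36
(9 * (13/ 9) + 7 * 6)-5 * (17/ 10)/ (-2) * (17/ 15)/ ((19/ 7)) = 64723/ 1140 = 56.77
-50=-50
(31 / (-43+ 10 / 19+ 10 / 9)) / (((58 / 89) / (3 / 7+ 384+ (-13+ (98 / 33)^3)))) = -2621693310512 / 5733225267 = -457.28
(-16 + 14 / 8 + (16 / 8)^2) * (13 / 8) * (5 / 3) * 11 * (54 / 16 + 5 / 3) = -3547115 / 2304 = -1539.55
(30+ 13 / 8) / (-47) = -253 / 376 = -0.67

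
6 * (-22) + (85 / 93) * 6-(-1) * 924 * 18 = 511670 / 31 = 16505.48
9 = 9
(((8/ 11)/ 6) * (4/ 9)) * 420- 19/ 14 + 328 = 484087/ 1386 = 349.27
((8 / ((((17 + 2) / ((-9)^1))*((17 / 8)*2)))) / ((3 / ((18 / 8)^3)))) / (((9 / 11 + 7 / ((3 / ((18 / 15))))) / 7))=-841995 / 128554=-6.55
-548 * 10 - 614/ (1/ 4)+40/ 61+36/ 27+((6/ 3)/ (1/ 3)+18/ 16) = -11604961/ 1464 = -7926.89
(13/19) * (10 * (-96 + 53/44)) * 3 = -813345/418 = -1945.80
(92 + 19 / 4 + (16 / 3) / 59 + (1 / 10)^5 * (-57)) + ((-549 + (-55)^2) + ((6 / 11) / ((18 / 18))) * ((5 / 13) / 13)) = 84658024469549 / 32904300000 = 2572.86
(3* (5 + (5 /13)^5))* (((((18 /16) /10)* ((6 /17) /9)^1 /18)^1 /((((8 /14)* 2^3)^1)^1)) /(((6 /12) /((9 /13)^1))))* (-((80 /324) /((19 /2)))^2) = -32542825 /43189060922514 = -0.00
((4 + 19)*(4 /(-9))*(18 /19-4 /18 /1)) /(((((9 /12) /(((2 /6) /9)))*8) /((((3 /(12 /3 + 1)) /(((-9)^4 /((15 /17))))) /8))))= -713 /1544898987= -0.00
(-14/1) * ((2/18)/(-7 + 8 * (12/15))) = 70/27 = 2.59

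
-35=-35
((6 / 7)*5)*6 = 180 / 7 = 25.71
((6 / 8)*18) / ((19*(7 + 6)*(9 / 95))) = 15 / 26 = 0.58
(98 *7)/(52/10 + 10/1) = 1715/38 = 45.13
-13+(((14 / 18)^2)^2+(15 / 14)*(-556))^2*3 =747606611155210 / 703096443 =1063305.92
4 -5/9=31/9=3.44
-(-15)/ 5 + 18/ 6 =6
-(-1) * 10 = 10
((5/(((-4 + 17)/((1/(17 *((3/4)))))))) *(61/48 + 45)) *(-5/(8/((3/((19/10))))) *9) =-832875/67184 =-12.40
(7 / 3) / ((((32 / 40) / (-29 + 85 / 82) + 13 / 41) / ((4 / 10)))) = 188026 / 58113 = 3.24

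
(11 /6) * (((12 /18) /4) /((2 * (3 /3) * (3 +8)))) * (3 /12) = 1 /288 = 0.00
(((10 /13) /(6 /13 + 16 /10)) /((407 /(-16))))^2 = 160000 /743598361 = 0.00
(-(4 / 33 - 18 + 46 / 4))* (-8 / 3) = -1684 / 99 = -17.01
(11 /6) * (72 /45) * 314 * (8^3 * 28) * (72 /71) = 4753588224 /355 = 13390389.36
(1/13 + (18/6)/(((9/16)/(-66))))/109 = -4575/1417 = -3.23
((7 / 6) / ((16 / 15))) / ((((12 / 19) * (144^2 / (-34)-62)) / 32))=-11305 / 137064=-0.08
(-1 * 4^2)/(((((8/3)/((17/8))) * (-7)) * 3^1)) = 17/28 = 0.61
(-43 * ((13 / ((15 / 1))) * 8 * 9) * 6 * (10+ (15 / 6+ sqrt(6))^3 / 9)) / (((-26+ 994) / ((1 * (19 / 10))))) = -2559661 / 4840 - 95589 * sqrt(6) / 1100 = -741.71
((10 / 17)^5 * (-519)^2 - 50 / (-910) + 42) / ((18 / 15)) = 12283094463695 / 775241922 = 15844.21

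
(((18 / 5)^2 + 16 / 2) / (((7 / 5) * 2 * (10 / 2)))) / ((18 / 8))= 0.67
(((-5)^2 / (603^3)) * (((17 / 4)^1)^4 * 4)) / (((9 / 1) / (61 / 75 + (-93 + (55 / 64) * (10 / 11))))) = -18322252333 / 12123992328192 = -0.00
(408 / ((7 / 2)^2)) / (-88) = -204 / 539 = -0.38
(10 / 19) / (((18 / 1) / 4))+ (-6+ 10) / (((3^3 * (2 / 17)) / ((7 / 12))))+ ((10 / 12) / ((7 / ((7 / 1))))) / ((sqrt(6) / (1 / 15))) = sqrt(6) / 108+ 2621 / 3078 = 0.87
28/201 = 0.14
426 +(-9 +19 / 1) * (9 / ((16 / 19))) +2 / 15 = 63961 / 120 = 533.01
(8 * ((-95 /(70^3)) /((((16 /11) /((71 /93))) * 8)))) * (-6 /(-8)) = -14839 /136102400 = -0.00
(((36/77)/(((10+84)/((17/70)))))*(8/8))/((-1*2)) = -153/253330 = -0.00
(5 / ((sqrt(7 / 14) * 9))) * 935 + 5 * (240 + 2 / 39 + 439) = 4675 * sqrt(2) / 9 + 132415 / 39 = 4129.86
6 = 6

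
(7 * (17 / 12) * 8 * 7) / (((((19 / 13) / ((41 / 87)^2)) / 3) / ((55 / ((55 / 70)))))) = 17721.15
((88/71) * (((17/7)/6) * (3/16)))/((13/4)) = 187/6461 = 0.03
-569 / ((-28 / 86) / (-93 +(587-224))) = 3303045 / 7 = 471863.57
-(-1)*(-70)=-70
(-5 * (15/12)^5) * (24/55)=-9375/1408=-6.66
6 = 6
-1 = -1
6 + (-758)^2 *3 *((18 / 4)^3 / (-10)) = -314142747 / 20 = -15707137.35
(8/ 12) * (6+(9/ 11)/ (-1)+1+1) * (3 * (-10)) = -1580/ 11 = -143.64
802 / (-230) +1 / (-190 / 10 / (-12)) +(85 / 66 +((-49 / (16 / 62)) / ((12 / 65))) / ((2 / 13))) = -30857477993 / 4614720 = -6686.75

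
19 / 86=0.22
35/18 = 1.94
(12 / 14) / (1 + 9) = 3 / 35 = 0.09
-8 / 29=-0.28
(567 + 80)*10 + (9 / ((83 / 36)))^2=44676806 / 6889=6485.24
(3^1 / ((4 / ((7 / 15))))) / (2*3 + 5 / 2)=7 / 170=0.04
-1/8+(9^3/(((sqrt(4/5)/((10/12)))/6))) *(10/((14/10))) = -1/8+91125 *sqrt(5)/7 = 29108.69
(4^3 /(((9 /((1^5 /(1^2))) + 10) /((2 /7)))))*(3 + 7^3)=44288 /133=332.99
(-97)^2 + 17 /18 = 169379 /18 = 9409.94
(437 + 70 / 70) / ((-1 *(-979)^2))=-438 / 958441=-0.00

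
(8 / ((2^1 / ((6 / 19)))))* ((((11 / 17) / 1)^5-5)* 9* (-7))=10490609808 / 26977283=388.87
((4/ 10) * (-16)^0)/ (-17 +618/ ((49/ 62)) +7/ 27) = 1323/ 2530960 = 0.00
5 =5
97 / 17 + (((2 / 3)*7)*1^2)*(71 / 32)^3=47359153 / 835584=56.68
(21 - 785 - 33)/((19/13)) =-10361/19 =-545.32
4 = 4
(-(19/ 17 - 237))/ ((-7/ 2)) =-8020/ 119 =-67.39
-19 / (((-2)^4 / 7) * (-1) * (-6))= -133 / 96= -1.39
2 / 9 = 0.22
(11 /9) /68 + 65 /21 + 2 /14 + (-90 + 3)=-358759 /4284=-83.74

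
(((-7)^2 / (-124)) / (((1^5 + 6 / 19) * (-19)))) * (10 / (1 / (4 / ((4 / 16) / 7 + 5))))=2744 / 21855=0.13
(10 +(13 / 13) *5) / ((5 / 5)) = 15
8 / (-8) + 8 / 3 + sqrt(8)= 5 / 3 + 2 * sqrt(2)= 4.50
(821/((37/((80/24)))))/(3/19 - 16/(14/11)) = -1091930/183261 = -5.96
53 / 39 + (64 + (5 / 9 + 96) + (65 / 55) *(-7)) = 197737 / 1287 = 153.64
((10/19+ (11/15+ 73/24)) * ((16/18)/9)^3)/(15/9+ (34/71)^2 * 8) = 1054657856/891076867785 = 0.00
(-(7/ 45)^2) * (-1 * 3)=49/ 675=0.07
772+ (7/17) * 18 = 13250/17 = 779.41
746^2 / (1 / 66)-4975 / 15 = 110189173 / 3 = 36729724.33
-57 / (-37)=1.54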